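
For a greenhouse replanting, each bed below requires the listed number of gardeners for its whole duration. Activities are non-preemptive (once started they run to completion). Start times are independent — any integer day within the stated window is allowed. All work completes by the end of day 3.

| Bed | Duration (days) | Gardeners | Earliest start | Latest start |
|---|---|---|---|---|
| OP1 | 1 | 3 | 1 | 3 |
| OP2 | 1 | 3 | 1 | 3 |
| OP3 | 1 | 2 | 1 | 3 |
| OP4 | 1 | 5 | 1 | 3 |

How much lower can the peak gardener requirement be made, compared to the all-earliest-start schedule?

8

Early-start peak: d1:13  d2:0  d3:0 ⇒ 13.
Leveled (OP1@1, OP2@2, OP3@1, OP4@3): d1:5  d2:3  d3:5 ⇒ 5.
Reduction 13 − 5 = 8.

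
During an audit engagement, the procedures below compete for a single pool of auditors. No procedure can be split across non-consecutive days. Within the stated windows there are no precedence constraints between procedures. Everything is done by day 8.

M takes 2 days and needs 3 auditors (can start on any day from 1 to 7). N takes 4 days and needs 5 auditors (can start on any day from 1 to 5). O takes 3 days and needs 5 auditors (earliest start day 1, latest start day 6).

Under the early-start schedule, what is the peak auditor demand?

13

Early-start schedule: M@1, N@1, O@1.
Load per day: day 1: 13, day 2: 13, day 3: 10, day 4: 5, day 5: 0, day 6: 0, day 7: 0, day 8: 0.
Peak is 13.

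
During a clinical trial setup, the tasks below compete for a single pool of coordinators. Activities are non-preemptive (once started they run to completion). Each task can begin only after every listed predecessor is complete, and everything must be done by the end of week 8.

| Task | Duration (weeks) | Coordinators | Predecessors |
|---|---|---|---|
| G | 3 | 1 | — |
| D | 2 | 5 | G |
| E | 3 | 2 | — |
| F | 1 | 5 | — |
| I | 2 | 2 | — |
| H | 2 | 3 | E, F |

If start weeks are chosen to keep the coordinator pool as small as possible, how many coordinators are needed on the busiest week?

Early-start (G@1, D@4, E@1, F@1, I@1, H@4) gives peak 10: w1:10  w2:5  w3:3  w4:8  w5:8  w6:0  w7:0  w8:0.
Shift F→6, H→7.
Schedule G@1, D@4, E@1, F@6, I@1, H@7: w1:5  w2:5  w3:3  w4:5  w5:5  w6:5  w7:3  w8:3 — peak 5.
Total coordinator-weeks = 34 over 8 weeks ⇒ peak ≥ ⌈34/8⌉ = 5, so 5 is optimal.

5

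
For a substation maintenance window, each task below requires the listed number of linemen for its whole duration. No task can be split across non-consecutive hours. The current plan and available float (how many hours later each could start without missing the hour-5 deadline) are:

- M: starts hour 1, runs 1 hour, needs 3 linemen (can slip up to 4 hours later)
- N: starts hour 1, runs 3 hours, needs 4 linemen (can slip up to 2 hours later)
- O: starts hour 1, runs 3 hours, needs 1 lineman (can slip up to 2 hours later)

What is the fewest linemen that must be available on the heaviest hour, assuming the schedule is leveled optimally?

5

Early-start (M@1, N@1, O@1) gives peak 8: h1:8  h2:5  h3:5  h4:0  h5:0.
Shift N→2.
Schedule M@1, N@2, O@1: h1:4  h2:5  h3:5  h4:4  h5:0 — peak 5.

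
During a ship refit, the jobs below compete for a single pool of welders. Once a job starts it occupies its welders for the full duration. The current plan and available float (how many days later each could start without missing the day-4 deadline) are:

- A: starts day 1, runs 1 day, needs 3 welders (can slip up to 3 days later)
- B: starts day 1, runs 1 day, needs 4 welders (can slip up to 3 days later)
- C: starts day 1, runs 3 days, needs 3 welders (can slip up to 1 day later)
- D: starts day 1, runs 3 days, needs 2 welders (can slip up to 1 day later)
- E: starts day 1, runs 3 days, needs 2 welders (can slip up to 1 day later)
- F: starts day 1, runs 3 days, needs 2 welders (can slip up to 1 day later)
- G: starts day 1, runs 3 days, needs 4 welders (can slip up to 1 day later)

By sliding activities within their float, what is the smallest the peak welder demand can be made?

Early-start (A@1, B@1, C@1, D@1, E@1, F@1, G@1) gives peak 20: d1:20  d2:13  d3:13  d4:0.
Shift E→2, F→2, G→2.
Schedule A@1, B@1, C@1, D@1, E@2, F@2, G@2: d1:12  d2:13  d3:13  d4:8 — peak 13.

13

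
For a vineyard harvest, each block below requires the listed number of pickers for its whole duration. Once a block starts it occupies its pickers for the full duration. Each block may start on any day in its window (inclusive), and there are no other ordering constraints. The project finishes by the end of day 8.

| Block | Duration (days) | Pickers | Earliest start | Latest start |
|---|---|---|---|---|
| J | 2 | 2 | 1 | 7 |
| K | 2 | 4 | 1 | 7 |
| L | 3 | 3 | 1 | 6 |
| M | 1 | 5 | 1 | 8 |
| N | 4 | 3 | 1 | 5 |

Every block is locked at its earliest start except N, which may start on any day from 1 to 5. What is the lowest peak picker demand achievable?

14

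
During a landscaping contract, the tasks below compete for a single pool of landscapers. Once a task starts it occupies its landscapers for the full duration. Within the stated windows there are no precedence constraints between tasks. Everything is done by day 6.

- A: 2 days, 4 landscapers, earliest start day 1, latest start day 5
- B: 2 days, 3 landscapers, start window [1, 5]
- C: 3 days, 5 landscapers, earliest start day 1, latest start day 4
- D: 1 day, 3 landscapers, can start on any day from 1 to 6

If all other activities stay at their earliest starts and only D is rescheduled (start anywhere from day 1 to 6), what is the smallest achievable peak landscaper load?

12

D@1: d1:15  d2:12  d3:5  d4:0  d5:0  d6:0 → peak 15
D@2: d1:12  d2:15  d3:5  d4:0  d5:0  d6:0 → peak 15
D@3: d1:12  d2:12  d3:8  d4:0  d5:0  d6:0 → peak 12
D@4: d1:12  d2:12  d3:5  d4:3  d5:0  d6:0 → peak 12
D@5: d1:12  d2:12  d3:5  d4:0  d5:3  d6:0 → peak 12
D@6: d1:12  d2:12  d3:5  d4:0  d5:0  d6:3 → peak 12
Best is D@3, peak 12.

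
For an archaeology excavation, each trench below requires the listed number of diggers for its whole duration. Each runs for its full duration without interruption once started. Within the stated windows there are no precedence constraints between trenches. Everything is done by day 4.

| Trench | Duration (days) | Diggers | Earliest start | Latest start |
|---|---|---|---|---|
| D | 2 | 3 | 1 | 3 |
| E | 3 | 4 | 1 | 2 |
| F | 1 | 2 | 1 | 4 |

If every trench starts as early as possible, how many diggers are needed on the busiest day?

9

Early-start schedule: D@1, E@1, F@1.
Load per day: day 1: 9, day 2: 7, day 3: 4, day 4: 0.
Peak is 9.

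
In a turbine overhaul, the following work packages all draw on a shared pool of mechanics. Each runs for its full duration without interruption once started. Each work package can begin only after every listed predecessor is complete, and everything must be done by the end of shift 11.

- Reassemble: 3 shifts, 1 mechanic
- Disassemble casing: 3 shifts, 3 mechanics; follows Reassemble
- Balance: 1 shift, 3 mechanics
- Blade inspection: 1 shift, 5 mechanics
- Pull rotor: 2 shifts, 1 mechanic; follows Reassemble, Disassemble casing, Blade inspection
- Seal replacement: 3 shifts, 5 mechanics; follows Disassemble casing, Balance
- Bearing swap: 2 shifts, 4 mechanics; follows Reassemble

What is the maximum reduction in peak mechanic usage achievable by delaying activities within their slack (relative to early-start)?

Early-start peak: s1:9  s2:1  s3:1  s4:7  s5:7  s6:3  s7:6  s8:6  s9:5  s10:0  s11:0 ⇒ 9.
Leveled (Reassemble@1, Disassemble casing@4, Balance@1, Blade inspection@2, Pull rotor@7, Seal replacement@7, Bearing swap@10): s1:4  s2:6  s3:1  s4:3  s5:3  s6:3  s7:6  s8:6  s9:5  s10:4  s11:4 ⇒ 6.
Reduction 9 − 6 = 3.

3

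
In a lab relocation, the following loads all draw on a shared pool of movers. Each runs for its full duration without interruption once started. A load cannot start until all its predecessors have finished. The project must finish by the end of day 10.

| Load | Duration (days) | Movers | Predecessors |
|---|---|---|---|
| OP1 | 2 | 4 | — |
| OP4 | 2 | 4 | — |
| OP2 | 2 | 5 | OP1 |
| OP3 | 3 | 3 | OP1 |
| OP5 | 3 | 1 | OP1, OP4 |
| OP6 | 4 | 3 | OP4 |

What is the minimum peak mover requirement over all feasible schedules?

Early-start (OP1@1, OP4@1, OP2@3, OP3@3, OP5@3, OP6@3) gives peak 12: d1:8  d2:8  d3:12  d4:12  d5:7  d6:3  d7:0  d8:0  d9:0  d10:0.
Shift OP4→3, OP2→5, OP3→8, OP5→5, OP6→7.
Schedule OP1@1, OP4@3, OP2@5, OP3@8, OP5@5, OP6@7: d1:4  d2:4  d3:4  d4:4  d5:6  d6:6  d7:4  d8:6  d9:6  d10:6 — peak 6.

6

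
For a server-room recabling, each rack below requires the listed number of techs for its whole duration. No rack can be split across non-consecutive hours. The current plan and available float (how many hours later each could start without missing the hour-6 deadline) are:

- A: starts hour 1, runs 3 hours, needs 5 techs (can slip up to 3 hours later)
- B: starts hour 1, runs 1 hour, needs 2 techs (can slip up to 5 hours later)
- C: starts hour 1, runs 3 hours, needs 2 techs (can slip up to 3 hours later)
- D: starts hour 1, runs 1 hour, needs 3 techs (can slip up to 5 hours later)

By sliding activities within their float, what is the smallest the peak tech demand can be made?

5

Early-start (A@1, B@1, C@1, D@1) gives peak 12: h1:12  h2:7  h3:7  h4:0  h5:0  h6:0.
Shift B→4, C→4, D→5.
Schedule A@1, B@4, C@4, D@5: h1:5  h2:5  h3:5  h4:4  h5:5  h6:2 — peak 5.
Total tech-hours = 26 over 6 hours ⇒ peak ≥ ⌈26/6⌉ = 5, so 5 is optimal.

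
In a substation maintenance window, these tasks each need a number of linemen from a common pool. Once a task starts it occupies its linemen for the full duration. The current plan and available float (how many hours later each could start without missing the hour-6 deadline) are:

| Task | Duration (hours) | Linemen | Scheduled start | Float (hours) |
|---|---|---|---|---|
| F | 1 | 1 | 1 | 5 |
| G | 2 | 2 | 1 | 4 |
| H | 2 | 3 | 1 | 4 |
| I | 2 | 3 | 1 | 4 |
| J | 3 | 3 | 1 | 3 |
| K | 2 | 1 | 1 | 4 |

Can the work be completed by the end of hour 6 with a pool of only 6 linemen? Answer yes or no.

Schedule F@1, G@1, H@1, I@3, J@3, K@5: h1:6  h2:5  h3:6  h4:6  h5:4  h6:1 — peak 6 ≤ 6.

yes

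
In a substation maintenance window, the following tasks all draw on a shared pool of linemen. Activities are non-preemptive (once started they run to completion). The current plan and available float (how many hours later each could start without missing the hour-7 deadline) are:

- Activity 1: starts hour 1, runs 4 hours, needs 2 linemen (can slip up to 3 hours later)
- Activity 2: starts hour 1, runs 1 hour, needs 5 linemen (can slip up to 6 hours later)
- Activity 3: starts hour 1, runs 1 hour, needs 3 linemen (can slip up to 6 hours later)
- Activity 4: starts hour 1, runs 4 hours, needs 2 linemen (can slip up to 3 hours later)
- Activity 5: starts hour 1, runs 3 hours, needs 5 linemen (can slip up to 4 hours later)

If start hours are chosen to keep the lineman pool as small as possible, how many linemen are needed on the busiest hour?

Early-start (Activity 1@1, Activity 2@1, Activity 3@1, Activity 4@1, Activity 5@1) gives peak 17: h1:17  h2:9  h3:9  h4:4  h5:0  h6:0  h7:0.
Shift Activity 3→2, Activity 4→2, Activity 5→5.
Schedule Activity 1@1, Activity 2@1, Activity 3@2, Activity 4@2, Activity 5@5: h1:7  h2:7  h3:4  h4:4  h5:7  h6:5  h7:5 — peak 7.

7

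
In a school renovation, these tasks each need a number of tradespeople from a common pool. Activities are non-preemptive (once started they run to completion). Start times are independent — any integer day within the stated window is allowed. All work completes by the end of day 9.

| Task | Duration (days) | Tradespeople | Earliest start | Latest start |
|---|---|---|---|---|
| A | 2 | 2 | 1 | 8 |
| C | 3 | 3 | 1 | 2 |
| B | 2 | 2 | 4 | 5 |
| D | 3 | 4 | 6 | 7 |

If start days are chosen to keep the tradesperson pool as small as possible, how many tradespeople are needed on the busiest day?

4

Early-start (A@1, C@1, B@4, D@6) gives peak 5: d1:5  d2:5  d3:3  d4:2  d5:2  d6:4  d7:4  d8:4  d9:0.
Shift A→4.
Schedule A@4, C@1, B@4, D@6: d1:3  d2:3  d3:3  d4:4  d5:4  d6:4  d7:4  d8:4  d9:0 — peak 4.
Total tradesperson-days = 29 over 9 days ⇒ peak ≥ ⌈29/9⌉ = 4, so 4 is optimal.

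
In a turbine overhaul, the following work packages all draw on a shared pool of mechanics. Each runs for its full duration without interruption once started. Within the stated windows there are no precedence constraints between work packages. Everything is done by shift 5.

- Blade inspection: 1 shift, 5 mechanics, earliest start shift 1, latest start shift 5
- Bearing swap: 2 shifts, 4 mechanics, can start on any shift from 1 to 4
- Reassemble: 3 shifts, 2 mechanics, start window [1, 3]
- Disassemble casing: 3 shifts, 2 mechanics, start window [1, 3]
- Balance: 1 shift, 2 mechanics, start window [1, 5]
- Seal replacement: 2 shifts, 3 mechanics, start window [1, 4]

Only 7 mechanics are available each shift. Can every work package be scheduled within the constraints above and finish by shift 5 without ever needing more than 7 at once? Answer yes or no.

yes

Schedule Blade inspection@1, Bearing swap@4, Reassemble@1, Disassemble casing@2, Balance@5, Seal replacement@2: s1:7  s2:7  s3:7  s4:6  s5:6 — peak 7 ≤ 7.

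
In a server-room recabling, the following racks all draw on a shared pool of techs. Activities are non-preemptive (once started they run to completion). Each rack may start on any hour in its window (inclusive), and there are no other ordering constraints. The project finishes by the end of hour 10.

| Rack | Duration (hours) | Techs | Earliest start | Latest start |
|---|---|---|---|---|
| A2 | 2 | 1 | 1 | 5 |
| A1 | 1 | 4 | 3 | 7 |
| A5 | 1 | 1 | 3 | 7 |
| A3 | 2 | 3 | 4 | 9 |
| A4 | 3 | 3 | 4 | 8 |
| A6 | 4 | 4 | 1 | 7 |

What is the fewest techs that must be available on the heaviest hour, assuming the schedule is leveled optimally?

5

Early-start (A2@1, A1@3, A5@3, A3@4, A4@4, A6@1) gives peak 10: h1:5  h2:5  h3:9  h4:10  h5:6  h6:3  h7:0  h8:0  h9:0  h10:0.
Shift A1→5, A3→6, A4→8.
Schedule A2@1, A1@5, A5@3, A3@6, A4@8, A6@1: h1:5  h2:5  h3:5  h4:4  h5:4  h6:3  h7:3  h8:3  h9:3  h10:3 — peak 5.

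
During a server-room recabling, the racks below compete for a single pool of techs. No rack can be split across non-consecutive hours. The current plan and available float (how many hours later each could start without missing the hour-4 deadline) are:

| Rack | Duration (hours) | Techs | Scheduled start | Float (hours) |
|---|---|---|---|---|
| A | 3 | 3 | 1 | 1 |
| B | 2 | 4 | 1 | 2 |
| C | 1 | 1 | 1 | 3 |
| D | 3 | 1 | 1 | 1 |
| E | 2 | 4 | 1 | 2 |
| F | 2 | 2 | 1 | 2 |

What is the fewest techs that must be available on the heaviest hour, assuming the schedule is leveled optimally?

10

Early-start (A@1, B@1, C@1, D@1, E@1, F@1) gives peak 15: h1:15  h2:14  h3:4  h4:0.
Shift E→3, F→2.
Schedule A@1, B@1, C@1, D@1, E@3, F@2: h1:9  h2:10  h3:10  h4:4 — peak 10.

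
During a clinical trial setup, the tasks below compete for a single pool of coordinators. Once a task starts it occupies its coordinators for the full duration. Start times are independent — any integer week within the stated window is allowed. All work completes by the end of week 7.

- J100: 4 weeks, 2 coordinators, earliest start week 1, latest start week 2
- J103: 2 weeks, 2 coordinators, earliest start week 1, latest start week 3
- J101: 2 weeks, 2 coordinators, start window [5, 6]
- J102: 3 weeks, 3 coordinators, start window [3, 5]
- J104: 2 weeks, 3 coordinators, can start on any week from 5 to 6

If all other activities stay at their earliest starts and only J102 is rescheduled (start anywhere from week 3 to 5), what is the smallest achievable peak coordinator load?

J102@3: w1:4  w2:4  w3:5  w4:5  w5:8  w6:5  w7:0 → peak 8
J102@4: w1:4  w2:4  w3:2  w4:5  w5:8  w6:8  w7:0 → peak 8
J102@5: w1:4  w2:4  w3:2  w4:2  w5:8  w6:8  w7:3 → peak 8
Best is J102@3, peak 8.

8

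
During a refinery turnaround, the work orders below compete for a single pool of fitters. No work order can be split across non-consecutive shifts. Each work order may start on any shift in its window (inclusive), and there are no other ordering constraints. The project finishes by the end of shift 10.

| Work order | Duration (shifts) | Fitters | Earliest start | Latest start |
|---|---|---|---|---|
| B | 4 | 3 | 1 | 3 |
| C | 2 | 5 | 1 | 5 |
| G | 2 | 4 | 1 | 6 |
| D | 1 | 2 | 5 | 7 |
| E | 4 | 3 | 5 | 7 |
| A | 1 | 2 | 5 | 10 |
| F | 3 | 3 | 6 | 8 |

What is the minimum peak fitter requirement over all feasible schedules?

7

Early-start (B@1, C@1, G@1, D@5, E@5, A@5, F@6) gives peak 12: s1:12  s2:12  s3:3  s4:3  s5:7  s6:6  s7:6  s8:6  s9:0  s10:0.
Shift C→5, E→7, A→6, F→7.
Schedule B@1, C@5, G@1, D@5, E@7, A@6, F@7: s1:7  s2:7  s3:3  s4:3  s5:7  s6:7  s7:6  s8:6  s9:6  s10:3 — peak 7.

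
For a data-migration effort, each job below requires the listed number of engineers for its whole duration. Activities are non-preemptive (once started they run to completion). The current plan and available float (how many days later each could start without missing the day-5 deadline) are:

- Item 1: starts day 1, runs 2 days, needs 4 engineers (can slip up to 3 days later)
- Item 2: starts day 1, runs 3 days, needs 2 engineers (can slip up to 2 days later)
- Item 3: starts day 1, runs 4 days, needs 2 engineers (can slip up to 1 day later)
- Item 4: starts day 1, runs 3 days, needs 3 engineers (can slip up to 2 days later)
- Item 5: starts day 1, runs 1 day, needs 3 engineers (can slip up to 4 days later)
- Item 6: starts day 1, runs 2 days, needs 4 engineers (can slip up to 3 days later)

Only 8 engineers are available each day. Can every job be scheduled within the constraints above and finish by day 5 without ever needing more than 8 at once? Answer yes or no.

no

Total engineer-days = 42; over 5 days the average is 42/5 > 8, so some day must exceed 8.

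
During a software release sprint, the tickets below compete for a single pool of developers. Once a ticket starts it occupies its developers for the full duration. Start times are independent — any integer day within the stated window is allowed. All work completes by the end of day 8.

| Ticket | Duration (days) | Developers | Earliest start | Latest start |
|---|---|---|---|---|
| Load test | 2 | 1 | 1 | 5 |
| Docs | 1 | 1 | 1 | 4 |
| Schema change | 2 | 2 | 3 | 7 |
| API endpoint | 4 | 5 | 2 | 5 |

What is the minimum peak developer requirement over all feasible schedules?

Early-start (Load test@1, Docs@1, Schema change@3, API endpoint@2) gives peak 7: d1:2  d2:6  d3:7  d4:7  d5:5  d6:0  d7:0  d8:0.
Shift API endpoint→5.
Schedule Load test@1, Docs@1, Schema change@3, API endpoint@5: d1:2  d2:1  d3:2  d4:2  d5:5  d6:5  d7:5  d8:5 — peak 5.

5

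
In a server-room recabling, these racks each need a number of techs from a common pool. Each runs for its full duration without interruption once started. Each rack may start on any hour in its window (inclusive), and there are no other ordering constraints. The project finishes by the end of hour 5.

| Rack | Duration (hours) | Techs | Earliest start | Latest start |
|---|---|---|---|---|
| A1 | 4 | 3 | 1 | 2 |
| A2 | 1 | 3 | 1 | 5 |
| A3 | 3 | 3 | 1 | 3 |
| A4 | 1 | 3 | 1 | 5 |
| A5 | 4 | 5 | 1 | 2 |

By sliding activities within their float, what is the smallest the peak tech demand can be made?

11

Early-start (A1@1, A2@1, A3@1, A4@1, A5@1) gives peak 17: h1:17  h2:11  h3:11  h4:8  h5:0.
Shift A4→4, A5→2.
Schedule A1@1, A2@1, A3@1, A4@4, A5@2: h1:9  h2:11  h3:11  h4:11  h5:5 — peak 11.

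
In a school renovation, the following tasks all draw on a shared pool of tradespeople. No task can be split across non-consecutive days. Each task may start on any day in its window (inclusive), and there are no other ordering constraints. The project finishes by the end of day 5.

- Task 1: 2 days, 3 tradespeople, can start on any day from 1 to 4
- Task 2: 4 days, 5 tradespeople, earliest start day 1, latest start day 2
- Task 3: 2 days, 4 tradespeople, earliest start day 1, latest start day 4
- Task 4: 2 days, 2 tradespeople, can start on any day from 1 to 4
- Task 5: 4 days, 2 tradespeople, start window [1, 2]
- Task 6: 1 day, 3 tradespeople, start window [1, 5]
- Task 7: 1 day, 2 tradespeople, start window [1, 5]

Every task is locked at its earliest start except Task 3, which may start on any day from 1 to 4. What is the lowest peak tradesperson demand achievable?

17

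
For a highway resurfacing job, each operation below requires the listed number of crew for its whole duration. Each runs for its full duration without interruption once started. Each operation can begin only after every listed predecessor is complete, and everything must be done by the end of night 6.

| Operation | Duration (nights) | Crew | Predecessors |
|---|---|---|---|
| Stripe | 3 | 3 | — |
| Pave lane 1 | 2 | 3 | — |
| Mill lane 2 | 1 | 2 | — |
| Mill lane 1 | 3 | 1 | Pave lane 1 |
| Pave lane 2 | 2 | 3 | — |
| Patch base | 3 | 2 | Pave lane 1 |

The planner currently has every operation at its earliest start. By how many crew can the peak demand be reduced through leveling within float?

Early-start peak: n1:11  n2:9  n3:6  n4:3  n5:3  n6:0 ⇒ 11.
Leveled (Stripe@1, Pave lane 1@1, Mill lane 2@3, Mill lane 1@3, Pave lane 2@4, Patch base@4): n1:6  n2:6  n3:6  n4:6  n5:6  n6:2 ⇒ 6.
Reduction 11 − 6 = 5.

5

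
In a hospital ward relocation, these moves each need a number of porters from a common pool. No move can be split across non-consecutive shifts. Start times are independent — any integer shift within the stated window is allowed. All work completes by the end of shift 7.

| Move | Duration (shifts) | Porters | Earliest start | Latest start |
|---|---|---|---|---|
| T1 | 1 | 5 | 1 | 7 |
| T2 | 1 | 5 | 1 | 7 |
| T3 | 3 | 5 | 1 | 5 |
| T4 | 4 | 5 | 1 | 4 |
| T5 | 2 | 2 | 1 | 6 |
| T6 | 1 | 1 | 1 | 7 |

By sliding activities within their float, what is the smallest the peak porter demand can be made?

10

Early-start (T1@1, T2@1, T3@1, T4@1, T5@1, T6@1) gives peak 23: s1:23  s2:12  s3:10  s4:5  s5:0  s6:0  s7:0.
Shift T3→2, T4→2, T5→5, T6→5.
Schedule T1@1, T2@1, T3@2, T4@2, T5@5, T6@5: s1:10  s2:10  s3:10  s4:10  s5:8  s6:2  s7:0 — peak 10.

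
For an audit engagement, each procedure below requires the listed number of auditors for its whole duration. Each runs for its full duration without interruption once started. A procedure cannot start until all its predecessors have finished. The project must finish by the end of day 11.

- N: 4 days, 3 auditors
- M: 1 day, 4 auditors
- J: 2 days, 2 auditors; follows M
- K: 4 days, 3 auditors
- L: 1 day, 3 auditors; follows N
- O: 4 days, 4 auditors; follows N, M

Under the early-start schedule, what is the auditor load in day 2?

8

At early start, day 2 has: N, J, K.
Demand: 3 + 2 + 3 = 8.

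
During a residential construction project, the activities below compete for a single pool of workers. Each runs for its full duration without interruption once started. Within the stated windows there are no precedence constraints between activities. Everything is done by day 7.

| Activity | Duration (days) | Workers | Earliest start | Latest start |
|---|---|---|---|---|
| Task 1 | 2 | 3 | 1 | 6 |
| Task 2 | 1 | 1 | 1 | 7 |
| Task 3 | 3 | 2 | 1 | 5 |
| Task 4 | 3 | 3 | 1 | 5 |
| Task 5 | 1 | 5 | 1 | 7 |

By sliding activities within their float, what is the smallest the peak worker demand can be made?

Early-start (Task 1@1, Task 2@1, Task 3@1, Task 4@1, Task 5@1) gives peak 14: d1:14  d2:8  d3:5  d4:0  d5:0  d6:0  d7:0.
Shift Task 3→2, Task 4→3, Task 5→6.
Schedule Task 1@1, Task 2@1, Task 3@2, Task 4@3, Task 5@6: d1:4  d2:5  d3:5  d4:5  d5:3  d6:5  d7:0 — peak 5.

5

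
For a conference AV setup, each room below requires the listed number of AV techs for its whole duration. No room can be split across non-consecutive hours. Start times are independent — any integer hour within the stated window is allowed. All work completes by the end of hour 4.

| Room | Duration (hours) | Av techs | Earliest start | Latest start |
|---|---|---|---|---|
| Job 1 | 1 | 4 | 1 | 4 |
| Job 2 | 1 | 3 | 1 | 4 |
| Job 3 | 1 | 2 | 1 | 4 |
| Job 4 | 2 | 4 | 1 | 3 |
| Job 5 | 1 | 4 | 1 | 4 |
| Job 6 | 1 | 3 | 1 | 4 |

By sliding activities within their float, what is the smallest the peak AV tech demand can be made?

7

Early-start (Job 1@1, Job 2@1, Job 3@1, Job 4@1, Job 5@1, Job 6@1) gives peak 20: h1:20  h2:4  h3:0  h4:0.
Shift Job 3→2, Job 4→2, Job 5→4, Job 6→3.
Schedule Job 1@1, Job 2@1, Job 3@2, Job 4@2, Job 5@4, Job 6@3: h1:7  h2:6  h3:7  h4:4 — peak 7.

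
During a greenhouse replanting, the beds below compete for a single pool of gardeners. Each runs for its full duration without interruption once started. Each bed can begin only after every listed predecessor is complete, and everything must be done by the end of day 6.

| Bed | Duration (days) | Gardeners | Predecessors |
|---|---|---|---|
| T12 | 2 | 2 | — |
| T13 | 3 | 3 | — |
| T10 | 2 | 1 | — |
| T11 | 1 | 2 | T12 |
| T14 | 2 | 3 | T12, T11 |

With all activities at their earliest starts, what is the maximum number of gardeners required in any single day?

6

Early-start schedule: T12@1, T13@1, T10@1, T11@3, T14@4.
Load per day: day 1: 6, day 2: 6, day 3: 5, day 4: 3, day 5: 3, day 6: 0.
Peak is 6.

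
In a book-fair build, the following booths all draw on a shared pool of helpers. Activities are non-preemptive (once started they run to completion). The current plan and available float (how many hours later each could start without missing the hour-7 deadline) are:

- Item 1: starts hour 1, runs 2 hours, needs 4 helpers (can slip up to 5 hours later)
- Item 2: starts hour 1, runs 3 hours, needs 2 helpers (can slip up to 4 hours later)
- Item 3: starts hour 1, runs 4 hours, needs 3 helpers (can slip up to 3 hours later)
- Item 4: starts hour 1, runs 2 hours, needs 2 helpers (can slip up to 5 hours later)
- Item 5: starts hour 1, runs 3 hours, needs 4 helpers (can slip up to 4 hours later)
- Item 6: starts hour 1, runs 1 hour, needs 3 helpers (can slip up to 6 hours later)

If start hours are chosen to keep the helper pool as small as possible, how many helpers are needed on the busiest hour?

Early-start (Item 1@1, Item 2@1, Item 3@1, Item 4@1, Item 5@1, Item 6@1) gives peak 18: h1:18  h2:15  h3:9  h4:3  h5:0  h6:0  h7:0.
Shift Item 3→3, Item 4→3, Item 5→5, Item 6→7.
Schedule Item 1@1, Item 2@1, Item 3@3, Item 4@3, Item 5@5, Item 6@7: h1:6  h2:6  h3:7  h4:5  h5:7  h6:7  h7:7 — peak 7.
Total helper-hours = 45 over 7 hours ⇒ peak ≥ ⌈45/7⌉ = 7, so 7 is optimal.

7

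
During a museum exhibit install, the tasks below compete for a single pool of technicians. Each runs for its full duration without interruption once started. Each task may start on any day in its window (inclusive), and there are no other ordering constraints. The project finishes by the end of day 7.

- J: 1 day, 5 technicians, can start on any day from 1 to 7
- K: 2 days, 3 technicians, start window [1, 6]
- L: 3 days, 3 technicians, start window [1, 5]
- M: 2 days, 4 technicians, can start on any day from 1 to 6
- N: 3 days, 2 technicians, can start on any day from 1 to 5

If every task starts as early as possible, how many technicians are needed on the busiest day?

17

Early-start schedule: J@1, K@1, L@1, M@1, N@1.
Load per day: day 1: 17, day 2: 12, day 3: 5, day 4: 0, day 5: 0, day 6: 0, day 7: 0.
Peak is 17.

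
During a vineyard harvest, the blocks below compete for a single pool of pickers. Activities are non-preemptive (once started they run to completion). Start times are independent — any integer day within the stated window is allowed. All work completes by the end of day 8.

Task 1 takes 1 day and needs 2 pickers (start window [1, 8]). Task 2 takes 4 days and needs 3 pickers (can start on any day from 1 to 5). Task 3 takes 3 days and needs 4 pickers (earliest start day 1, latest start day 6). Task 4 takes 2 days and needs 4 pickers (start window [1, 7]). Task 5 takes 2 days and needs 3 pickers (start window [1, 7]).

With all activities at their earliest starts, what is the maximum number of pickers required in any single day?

Early-start schedule: Task 1@1, Task 2@1, Task 3@1, Task 4@1, Task 5@1.
Load per day: day 1: 16, day 2: 14, day 3: 7, day 4: 3, day 5: 0, day 6: 0, day 7: 0, day 8: 0.
Peak is 16.

16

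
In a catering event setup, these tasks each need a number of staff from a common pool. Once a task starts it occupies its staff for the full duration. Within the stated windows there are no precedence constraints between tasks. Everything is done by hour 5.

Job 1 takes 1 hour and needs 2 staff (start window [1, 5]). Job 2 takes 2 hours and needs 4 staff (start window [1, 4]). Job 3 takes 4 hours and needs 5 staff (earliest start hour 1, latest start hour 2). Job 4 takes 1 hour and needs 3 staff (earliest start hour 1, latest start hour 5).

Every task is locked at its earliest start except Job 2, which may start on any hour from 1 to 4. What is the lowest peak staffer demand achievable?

10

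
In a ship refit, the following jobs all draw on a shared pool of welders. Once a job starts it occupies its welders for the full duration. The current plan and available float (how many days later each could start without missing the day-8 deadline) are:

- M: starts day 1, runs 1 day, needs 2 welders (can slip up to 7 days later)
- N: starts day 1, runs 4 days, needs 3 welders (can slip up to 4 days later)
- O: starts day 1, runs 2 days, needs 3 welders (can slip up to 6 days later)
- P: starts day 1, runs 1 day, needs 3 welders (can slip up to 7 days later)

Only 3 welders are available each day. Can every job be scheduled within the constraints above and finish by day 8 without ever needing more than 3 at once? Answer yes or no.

yes

Schedule M@1, N@2, O@6, P@8: d1:2  d2:3  d3:3  d4:3  d5:3  d6:3  d7:3  d8:3 — peak 3 ≤ 3.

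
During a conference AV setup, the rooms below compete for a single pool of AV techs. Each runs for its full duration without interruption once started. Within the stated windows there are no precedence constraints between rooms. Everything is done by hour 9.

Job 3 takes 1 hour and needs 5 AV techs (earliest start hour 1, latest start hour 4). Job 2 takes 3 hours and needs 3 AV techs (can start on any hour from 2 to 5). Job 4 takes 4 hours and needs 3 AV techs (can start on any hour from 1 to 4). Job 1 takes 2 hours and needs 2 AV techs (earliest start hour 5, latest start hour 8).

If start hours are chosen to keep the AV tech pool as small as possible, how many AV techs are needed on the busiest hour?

6

Early-start (Job 3@1, Job 2@2, Job 4@1, Job 1@5) gives peak 8: h1:8  h2:6  h3:6  h4:6  h5:2  h6:2  h7:0  h8:0  h9:0.
Shift Job 4→2.
Schedule Job 3@1, Job 2@2, Job 4@2, Job 1@5: h1:5  h2:6  h3:6  h4:6  h5:5  h6:2  h7:0  h8:0  h9:0 — peak 6.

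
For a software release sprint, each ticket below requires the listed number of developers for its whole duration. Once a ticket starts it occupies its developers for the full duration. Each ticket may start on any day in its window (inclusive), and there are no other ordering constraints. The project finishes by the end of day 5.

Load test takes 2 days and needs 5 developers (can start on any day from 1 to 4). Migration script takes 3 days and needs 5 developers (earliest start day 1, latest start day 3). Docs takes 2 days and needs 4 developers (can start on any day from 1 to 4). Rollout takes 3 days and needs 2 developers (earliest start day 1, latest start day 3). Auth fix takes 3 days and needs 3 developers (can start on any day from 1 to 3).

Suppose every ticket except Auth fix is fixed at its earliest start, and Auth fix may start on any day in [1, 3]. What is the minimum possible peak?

Auth fix@1: d1:19  d2:19  d3:10  d4:0  d5:0 → peak 19
Auth fix@2: d1:16  d2:19  d3:10  d4:3  d5:0 → peak 19
Auth fix@3: d1:16  d2:16  d3:10  d4:3  d5:3 → peak 16
Best is Auth fix@3, peak 16.

16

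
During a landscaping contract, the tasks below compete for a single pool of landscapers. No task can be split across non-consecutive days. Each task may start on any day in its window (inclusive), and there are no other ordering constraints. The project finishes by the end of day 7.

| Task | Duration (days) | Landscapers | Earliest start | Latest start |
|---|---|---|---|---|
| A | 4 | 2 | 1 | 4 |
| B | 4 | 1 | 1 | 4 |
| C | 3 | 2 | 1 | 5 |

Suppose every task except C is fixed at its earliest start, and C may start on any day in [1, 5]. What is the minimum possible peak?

C@1: d1:5  d2:5  d3:5  d4:3  d5:0  d6:0  d7:0 → peak 5
C@2: d1:3  d2:5  d3:5  d4:5  d5:0  d6:0  d7:0 → peak 5
C@3: d1:3  d2:3  d3:5  d4:5  d5:2  d6:0  d7:0 → peak 5
C@4: d1:3  d2:3  d3:3  d4:5  d5:2  d6:2  d7:0 → peak 5
C@5: d1:3  d2:3  d3:3  d4:3  d5:2  d6:2  d7:2 → peak 3
Best is C@5, peak 3.

3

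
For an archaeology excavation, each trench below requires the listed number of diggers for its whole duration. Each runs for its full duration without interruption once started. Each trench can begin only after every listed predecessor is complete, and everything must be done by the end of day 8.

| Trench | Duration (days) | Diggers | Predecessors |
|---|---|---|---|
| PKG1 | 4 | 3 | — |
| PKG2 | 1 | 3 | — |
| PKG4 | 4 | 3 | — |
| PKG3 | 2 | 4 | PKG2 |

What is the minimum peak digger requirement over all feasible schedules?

Early-start (PKG1@1, PKG2@1, PKG4@1, PKG3@2) gives peak 10: d1:9  d2:10  d3:10  d4:6  d5:0  d6:0  d7:0  d8:0.
Shift PKG4→2, PKG3→6.
Schedule PKG1@1, PKG2@1, PKG4@2, PKG3@6: d1:6  d2:6  d3:6  d4:6  d5:3  d6:4  d7:4  d8:0 — peak 6.

6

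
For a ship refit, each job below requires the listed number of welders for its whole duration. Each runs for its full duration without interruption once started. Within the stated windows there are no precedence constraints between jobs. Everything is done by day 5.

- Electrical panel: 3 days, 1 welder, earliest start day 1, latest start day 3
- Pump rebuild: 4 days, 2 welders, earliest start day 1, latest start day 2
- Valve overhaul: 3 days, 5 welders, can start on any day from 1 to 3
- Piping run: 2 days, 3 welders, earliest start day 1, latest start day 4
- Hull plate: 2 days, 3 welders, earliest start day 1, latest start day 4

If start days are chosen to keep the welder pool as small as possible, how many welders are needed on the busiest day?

Early-start (Electrical panel@1, Pump rebuild@1, Valve overhaul@1, Piping run@1, Hull plate@1) gives peak 14: d1:14  d2:14  d3:8  d4:2  d5:0.
Shift Piping run→4, Hull plate→4.
Schedule Electrical panel@1, Pump rebuild@1, Valve overhaul@1, Piping run@4, Hull plate@4: d1:8  d2:8  d3:8  d4:8  d5:6 — peak 8.
Total welder-days = 38 over 5 days ⇒ peak ≥ ⌈38/5⌉ = 8, so 8 is optimal.

8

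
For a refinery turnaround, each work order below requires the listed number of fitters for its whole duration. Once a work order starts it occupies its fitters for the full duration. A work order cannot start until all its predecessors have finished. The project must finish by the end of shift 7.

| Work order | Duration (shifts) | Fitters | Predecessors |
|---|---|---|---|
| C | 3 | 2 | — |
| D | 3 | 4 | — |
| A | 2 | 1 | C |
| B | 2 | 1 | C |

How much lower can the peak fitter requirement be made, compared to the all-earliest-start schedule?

Early-start peak: s1:6  s2:6  s3:6  s4:2  s5:2  s6:0  s7:0 ⇒ 6.
Leveled (C@1, D@4, A@4, B@6): s1:2  s2:2  s3:2  s4:5  s5:5  s6:5  s7:1 ⇒ 5.
Reduction 6 − 5 = 1.

1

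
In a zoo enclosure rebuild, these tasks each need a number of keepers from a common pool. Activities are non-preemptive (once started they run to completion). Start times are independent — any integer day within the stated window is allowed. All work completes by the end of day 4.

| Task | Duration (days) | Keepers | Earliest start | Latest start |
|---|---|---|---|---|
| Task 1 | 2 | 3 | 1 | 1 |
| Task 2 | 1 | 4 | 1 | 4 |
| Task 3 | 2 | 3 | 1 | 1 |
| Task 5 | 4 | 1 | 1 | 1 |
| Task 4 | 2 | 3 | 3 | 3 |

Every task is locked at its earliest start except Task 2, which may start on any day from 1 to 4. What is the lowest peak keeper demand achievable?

8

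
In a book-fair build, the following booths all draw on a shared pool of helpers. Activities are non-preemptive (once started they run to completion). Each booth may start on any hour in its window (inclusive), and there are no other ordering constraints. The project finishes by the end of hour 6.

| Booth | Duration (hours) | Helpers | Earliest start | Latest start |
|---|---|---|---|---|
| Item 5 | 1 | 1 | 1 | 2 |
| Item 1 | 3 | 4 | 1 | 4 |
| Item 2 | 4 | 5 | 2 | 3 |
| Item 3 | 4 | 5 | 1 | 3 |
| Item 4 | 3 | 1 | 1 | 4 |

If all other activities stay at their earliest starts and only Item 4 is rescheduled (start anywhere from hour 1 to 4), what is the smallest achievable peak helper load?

14

Item 4@1: h1:11  h2:15  h3:15  h4:10  h5:5  h6:0 → peak 15
Item 4@2: h1:10  h2:15  h3:15  h4:11  h5:5  h6:0 → peak 15
Item 4@3: h1:10  h2:14  h3:15  h4:11  h5:6  h6:0 → peak 15
Item 4@4: h1:10  h2:14  h3:14  h4:11  h5:6  h6:1 → peak 14
Best is Item 4@4, peak 14.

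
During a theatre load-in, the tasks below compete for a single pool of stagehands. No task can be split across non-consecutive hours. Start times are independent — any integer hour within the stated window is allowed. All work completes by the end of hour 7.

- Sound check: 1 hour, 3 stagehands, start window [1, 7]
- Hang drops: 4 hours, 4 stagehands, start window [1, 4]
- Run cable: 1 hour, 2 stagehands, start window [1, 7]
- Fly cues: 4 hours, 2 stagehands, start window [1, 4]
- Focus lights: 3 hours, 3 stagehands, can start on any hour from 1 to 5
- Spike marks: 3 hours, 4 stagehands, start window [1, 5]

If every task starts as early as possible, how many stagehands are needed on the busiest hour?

18

Early-start schedule: Sound check@1, Hang drops@1, Run cable@1, Fly cues@1, Focus lights@1, Spike marks@1.
Load per hour: hour 1: 18, hour 2: 13, hour 3: 13, hour 4: 6, hour 5: 0, hour 6: 0, hour 7: 0.
Peak is 18.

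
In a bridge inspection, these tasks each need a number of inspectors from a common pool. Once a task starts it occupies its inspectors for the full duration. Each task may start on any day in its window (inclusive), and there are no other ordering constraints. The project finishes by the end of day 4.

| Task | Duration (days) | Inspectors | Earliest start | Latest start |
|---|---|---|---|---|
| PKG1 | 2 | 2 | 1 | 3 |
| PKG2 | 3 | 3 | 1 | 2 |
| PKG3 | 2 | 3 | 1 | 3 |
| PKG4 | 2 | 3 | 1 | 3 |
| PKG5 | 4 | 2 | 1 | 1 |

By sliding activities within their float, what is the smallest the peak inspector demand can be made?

10

Early-start (PKG1@1, PKG2@1, PKG3@1, PKG4@1, PKG5@1) gives peak 13: d1:13  d2:13  d3:5  d4:2.
Shift PKG4→3.
Schedule PKG1@1, PKG2@1, PKG3@1, PKG4@3, PKG5@1: d1:10  d2:10  d3:8  d4:5 — peak 10.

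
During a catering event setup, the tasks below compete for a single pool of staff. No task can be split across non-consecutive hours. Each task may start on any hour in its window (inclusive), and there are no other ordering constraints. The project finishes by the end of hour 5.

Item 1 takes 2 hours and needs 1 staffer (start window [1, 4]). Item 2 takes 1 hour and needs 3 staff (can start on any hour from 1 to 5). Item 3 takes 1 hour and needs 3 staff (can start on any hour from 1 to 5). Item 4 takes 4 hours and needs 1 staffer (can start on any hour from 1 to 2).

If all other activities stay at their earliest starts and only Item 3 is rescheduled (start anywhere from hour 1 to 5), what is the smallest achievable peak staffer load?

Item 3@1: h1:8  h2:2  h3:1  h4:1  h5:0 → peak 8
Item 3@2: h1:5  h2:5  h3:1  h4:1  h5:0 → peak 5
Item 3@3: h1:5  h2:2  h3:4  h4:1  h5:0 → peak 5
Item 3@4: h1:5  h2:2  h3:1  h4:4  h5:0 → peak 5
Item 3@5: h1:5  h2:2  h3:1  h4:1  h5:3 → peak 5
Best is Item 3@2, peak 5.

5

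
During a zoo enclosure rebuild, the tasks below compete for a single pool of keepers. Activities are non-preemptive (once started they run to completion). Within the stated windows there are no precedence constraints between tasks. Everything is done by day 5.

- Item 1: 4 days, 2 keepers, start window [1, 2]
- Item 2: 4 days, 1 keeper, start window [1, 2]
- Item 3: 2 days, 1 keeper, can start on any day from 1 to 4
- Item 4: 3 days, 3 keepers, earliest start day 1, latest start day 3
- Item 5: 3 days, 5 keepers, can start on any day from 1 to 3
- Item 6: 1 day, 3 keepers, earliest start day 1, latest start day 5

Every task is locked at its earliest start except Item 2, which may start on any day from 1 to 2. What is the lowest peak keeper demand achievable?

Item 2@1: d1:15  d2:12  d3:11  d4:3  d5:0 → peak 15
Item 2@2: d1:14  d2:12  d3:11  d4:3  d5:1 → peak 14
Best is Item 2@2, peak 14.

14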